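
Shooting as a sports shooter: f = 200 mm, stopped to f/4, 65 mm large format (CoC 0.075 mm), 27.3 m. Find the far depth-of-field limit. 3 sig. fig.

34.3 m

Hyperfocal distance H = f²/(N·c) + f = 200²/(4 × 0.075) + 200 = 40000/0.3 + 200 ≈ 133533.3 mm ≈ 133.5 m.
Far limit Df = s·(H − f)/(H − s) = 27300 × (133533.3 − 200) / (133533.3 − 27300) = 27300 × 133333.3 / 106233.3 ≈ 34264 mm ≈ 34.3 m.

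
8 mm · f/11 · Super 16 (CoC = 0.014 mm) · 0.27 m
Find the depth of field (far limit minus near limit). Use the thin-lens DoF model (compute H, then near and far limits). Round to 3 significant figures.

0.565 m

Hyperfocal distance H = f²/(N·c) + f = 8²/(11 × 0.014) + 8 = 64/0.154 + 8 ≈ 423.6 mm ≈ 0.424 m.
Near limit Dn = s·(H − f)/(H + s − 2f) = 270 × (423.6 − 8) / (423.6 + 270 − 2 × 8) = 270 × 415.6 / 677.6 ≈ 165.60 mm.
Far limit Df = s·(H − f)/(H − s) = 270 × (423.6 − 8) / (423.6 − 270) = 270 × 415.6 / 153.6 ≈ 730.59 mm.
Depth of field = Df − Dn = 730.59 − 165.60 ≈ 564.99 mm ≈ 0.565 m.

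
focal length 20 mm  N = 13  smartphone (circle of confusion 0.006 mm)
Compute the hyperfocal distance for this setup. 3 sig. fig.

5.15 m

Hyperfocal distance H = f²/(N·c) + f = 20²/(13 × 0.006) + 20 = 400/0.078 + 20 ≈ 5148.2 mm ≈ 5.15 m.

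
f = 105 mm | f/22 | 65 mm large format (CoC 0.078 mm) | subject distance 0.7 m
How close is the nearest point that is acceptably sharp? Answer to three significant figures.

0.641 m

Hyperfocal distance H = f²/(N·c) + f = 105²/(22 × 0.078) + 105 = 11025/1.716 + 105 ≈ 6529.8 mm ≈ 6.530 m.
Near limit Dn = s·(H − f)/(H + s − 2f) = 700 × (6529.8 − 105) / (6529.8 + 700 − 2 × 105) = 700 × 6424.8 / 7019.8 ≈ 640.67 mm ≈ 0.641 m.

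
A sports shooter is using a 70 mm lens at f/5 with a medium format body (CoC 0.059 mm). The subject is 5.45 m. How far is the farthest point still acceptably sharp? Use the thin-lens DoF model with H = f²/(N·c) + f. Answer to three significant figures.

8.06 m

Hyperfocal distance H = f²/(N·c) + f = 70²/(5 × 0.059) + 70 = 4900/0.295 + 70 ≈ 16680.2 mm ≈ 16.68 m.
Far limit Df = s·(H − f)/(H − s) = 5450 × (16680.2 − 70) / (16680.2 − 5450) = 5450 × 16610.2 / 11230.2 ≈ 8060.9 mm ≈ 8.06 m.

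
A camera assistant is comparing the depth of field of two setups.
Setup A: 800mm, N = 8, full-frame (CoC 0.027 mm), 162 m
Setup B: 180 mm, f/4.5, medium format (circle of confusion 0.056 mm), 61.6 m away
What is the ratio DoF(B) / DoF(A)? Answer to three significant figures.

Setup A: H = 800²/(8×0.027) + 800 ≈ 2963763.0 mm; DoF = Df − Dn = 171321 − 153641 ≈ 17680 mm.
Setup B: H = 180²/(4.5×0.056) + 180 ≈ 128751.4 mm; DoF = Df − Dn = 117942 − 41686 ≈ 76256 mm.
Ratio = 76256 / 17680 ≈ 4.31.

4.31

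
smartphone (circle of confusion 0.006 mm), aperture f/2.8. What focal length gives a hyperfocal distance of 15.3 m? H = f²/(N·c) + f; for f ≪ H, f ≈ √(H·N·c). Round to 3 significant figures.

16.0 mm

From H = f²/(N·c) + f, with f ≪ H: f ≈ √(H·N·c) = √(15300 × 2.8 × 0.006) = √257.04 ≈ 16.03 mm.
The +f correction barely moves this — solving exactly, f² + N·c·f − N·c·H = 0 ⇒ f = (−N·c + √((N·c)² + 4·N·c·H))/2 = (−0.0168 + √1028.2)/2 ≈ 16.024 mm, so f ≈ 16.0 mm.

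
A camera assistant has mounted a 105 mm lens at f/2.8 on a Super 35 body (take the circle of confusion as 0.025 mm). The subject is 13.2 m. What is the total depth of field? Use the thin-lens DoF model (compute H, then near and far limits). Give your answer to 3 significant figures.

Hyperfocal distance H = f²/(N·c) + f = 105²/(2.8 × 0.025) + 105 = 11025/0.07 + 105 ≈ 157605.0 mm ≈ 157.6 m.
Near limit Dn = s·(H − f)/(H + s − 2f) = 13200 × (157605.0 − 105) / (157605.0 + 13200 − 2 × 105) = 13200 × 157500.0 / 170595.0 ≈ 12186.8 mm.
Far limit Df = s·(H − f)/(H − s) = 13200 × (157605.0 − 105) / (157605.0 − 13200) = 13200 × 157500.0 / 144405.0 ≈ 14397.0 mm.
Depth of field = Df − Dn = 14397.0 − 12186.8 ≈ 2210.2 mm ≈ 2.21 m.

2.21 m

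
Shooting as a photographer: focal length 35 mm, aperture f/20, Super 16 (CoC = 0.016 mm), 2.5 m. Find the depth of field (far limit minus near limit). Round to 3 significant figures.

5.50 m

Hyperfocal distance H = f²/(N·c) + f = 35²/(20 × 0.016) + 35 = 1225/0.32 + 35 ≈ 3863.1 mm ≈ 3.863 m.
Near limit Dn = s·(H − f)/(H + s − 2f) = 2500 × (3863.1 − 35) / (3863.1 + 2500 − 2 × 35) = 2500 × 3828.1 / 6293.1 ≈ 1520.8 mm.
Far limit Df = s·(H − f)/(H − s) = 2500 × (3863.1 − 35) / (3863.1 − 2500) = 2500 × 3828.1 / 1363.1 ≈ 7020.9 mm.
Depth of field = Df − Dn = 7020.9 − 1520.8 ≈ 5500.1 mm ≈ 5.50 m.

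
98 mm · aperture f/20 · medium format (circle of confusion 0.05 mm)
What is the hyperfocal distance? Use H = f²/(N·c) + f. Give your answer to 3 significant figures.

Hyperfocal distance H = f²/(N·c) + f = 98²/(20 × 0.05) + 98 = 9604/1 + 98 ≈ 9702.0 mm ≈ 9.70 m.

9.70 m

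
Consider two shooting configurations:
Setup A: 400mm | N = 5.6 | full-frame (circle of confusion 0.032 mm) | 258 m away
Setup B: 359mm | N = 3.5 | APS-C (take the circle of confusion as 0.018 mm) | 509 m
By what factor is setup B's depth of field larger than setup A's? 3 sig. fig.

Setup A: H = 400²/(5.6×0.032) + 400 ≈ 893257.1 mm; DoF = Df − Dn = 362620 − 200231 ≈ 162389 mm.
Setup B: H = 359²/(3.5×0.018) + 359 ≈ 2046089.2 mm; DoF = Df − Dn = 677434 − 407645 ≈ 269789 mm.
Ratio = 269789 / 162389 ≈ 1.66.

1.66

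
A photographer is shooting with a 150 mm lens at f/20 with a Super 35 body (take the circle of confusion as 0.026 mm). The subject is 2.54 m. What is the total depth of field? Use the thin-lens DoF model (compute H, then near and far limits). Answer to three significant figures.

Hyperfocal distance H = f²/(N·c) + f = 150²/(20 × 0.026) + 150 = 22500/0.52 + 150 ≈ 43419.2 mm ≈ 43.42 m.
Near limit Dn = s·(H − f)/(H + s − 2f) = 2540 × (43419.2 − 150) / (43419.2 + 2540 − 2 × 150) = 2540 × 43269.2 / 45659.2 ≈ 2407.05 mm.
Far limit Df = s·(H − f)/(H − s) = 2540 × (43419.2 − 150) / (43419.2 − 2540) = 2540 × 43269.2 / 40879.2 ≈ 2688.50 mm.
Depth of field = Df − Dn = 2688.50 − 2407.05 ≈ 281.45 mm.

281 mm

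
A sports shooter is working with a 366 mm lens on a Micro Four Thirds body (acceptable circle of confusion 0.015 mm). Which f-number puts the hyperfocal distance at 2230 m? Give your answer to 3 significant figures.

Rearrange H = f²/(N·c) + f for N: N = f² / ((H − f)·c).
N = 366² / ((2230000 − 366) × 0.015) = 133956 / 33445 ≈ 4.01.

f/4.01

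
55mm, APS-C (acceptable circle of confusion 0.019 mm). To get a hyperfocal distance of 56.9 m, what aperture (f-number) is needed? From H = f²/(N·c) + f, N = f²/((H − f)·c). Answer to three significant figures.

Rearrange H = f²/(N·c) + f for N: N = f² / ((H − f)·c).
N = 55² / ((56900 − 55) × 0.019) = 3025 / 1080 ≈ 2.80.

f/2.80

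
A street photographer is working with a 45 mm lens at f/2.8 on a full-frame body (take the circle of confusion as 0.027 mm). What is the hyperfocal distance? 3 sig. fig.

26.8 m

Hyperfocal distance H = f²/(N·c) + f = 45²/(2.8 × 0.027) + 45 = 2025/0.0756 + 45 ≈ 26830.7 mm ≈ 26.8 m.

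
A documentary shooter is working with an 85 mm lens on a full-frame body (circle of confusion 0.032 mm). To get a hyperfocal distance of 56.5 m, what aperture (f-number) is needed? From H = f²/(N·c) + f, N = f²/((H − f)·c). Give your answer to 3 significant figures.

f/4

Rearrange H = f²/(N·c) + f for N: N = f² / ((H − f)·c).
N = 85² / ((56500 − 85) × 0.032) = 7225 / 1805 ≈ 4.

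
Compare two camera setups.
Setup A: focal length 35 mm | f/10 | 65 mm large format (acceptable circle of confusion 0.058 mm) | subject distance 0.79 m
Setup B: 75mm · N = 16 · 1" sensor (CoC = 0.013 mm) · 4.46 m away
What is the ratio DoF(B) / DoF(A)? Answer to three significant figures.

Setup A: H = 35²/(10×0.058) + 35 ≈ 2147.1 mm; DoF = Df − Dn = 1229.51 − 581.97 ≈ 647.54 mm.
Setup B: H = 75²/(16×0.013) + 75 ≈ 27118.3 mm; DoF = Df − Dn = 5323.1 − 3837.7 ≈ 1485.4 mm.
Ratio = 1485.4 / 647.54 ≈ 2.29.

2.29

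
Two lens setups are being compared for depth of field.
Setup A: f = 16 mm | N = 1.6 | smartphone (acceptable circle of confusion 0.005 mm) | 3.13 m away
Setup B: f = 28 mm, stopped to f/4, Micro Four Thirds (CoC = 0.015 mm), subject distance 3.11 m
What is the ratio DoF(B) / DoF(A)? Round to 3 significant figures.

2.53

Setup A: H = 16²/(1.6×0.005) + 16 ≈ 32016.0 mm; DoF = Df − Dn = 3467.42 − 2852.42 ≈ 615.00 mm.
Setup B: H = 28²/(4×0.015) + 28 ≈ 13094.7 mm; DoF = Df − Dn = 4070.0 − 2516.5 ≈ 1553.5 mm.
Ratio = 1553.5 / 615.00 ≈ 2.53.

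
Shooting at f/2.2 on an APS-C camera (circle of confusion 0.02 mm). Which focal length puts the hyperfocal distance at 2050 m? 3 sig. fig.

300 mm

From H = f²/(N·c) + f, with f ≪ H: f ≈ √(H·N·c) = √(2050000 × 2.2 × 0.02) = √90200 ≈ 300.3 mm.
The +f correction barely moves this — solving exactly, f² + N·c·f − N·c·H = 0 ⇒ f = (−N·c + √((N·c)² + 4·N·c·H))/2 = (−0.044 + √360800)/2 ≈ 300.31 mm, so f ≈ 300 mm.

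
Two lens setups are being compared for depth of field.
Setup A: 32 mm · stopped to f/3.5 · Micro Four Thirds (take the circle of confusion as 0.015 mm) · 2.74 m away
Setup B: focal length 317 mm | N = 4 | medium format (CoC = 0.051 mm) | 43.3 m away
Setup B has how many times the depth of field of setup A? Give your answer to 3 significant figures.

9.82

Setup A: H = 32²/(3.5×0.015) + 32 ≈ 19536.8 mm; DoF = Df − Dn = 3181.75 − 2405.96 ≈ 775.79 mm.
Setup B: H = 317²/(4×0.051) + 317 ≈ 492910.1 mm; DoF = Df − Dn = 47439.5 − 39824.9 ≈ 7614.6 mm.
Ratio = 7614.6 / 775.79 ≈ 9.82.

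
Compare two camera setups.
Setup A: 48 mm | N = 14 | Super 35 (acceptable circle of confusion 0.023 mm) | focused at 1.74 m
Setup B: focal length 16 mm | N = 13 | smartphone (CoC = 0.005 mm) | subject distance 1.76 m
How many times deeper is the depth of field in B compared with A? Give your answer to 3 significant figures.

2.22

Setup A: H = 48²/(14×0.023) + 48 ≈ 7203.3 mm; DoF = Df − Dn = 2278.89 − 1407.23 ≈ 871.66 mm.
Setup B: H = 16²/(13×0.005) + 16 ≈ 3954.5 mm; DoF = Df − Dn = 3158.7 − 1219.8 ≈ 1938.9 mm.
Ratio = 1938.9 / 871.66 ≈ 2.22.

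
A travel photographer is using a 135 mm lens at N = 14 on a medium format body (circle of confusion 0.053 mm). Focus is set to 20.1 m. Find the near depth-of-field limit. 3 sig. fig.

11.1 m

Hyperfocal distance H = f²/(N·c) + f = 135²/(14 × 0.053) + 135 = 18225/0.742 + 135 ≈ 24697.0 mm ≈ 24.70 m.
Near limit Dn = s·(H − f)/(H + s − 2f) = 20100 × (24697.0 − 135) / (24697.0 + 20100 − 2 × 135) = 20100 × 24562.0 / 44527.0 ≈ 11088 mm ≈ 11.1 m.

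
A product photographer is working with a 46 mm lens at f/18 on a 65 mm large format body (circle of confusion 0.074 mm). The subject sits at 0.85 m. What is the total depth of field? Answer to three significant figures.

Hyperfocal distance H = f²/(N·c) + f = 46²/(18 × 0.074) + 46 = 2116/1.332 + 46 ≈ 1634.6 mm ≈ 1.635 m.
Near limit Dn = s·(H − f)/(H + s − 2f) = 850 × (1634.6 − 46) / (1634.6 + 850 − 2 × 46) = 850 × 1588.6 / 2392.6 ≈ 564.4 mm.
Far limit Df = s·(H − f)/(H − s) = 850 × (1634.6 − 46) / (1634.6 − 850) = 850 × 1588.6 / 784.6 ≈ 1721.0 mm.
Depth of field = Df − Dn = 1721.0 − 564.4 ≈ 1156.6 mm ≈ 1.16 m.

1.16 m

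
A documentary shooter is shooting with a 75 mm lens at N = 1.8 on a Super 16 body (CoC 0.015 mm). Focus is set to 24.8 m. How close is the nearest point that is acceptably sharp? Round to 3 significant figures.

Hyperfocal distance H = f²/(N·c) + f = 75²/(1.8 × 0.015) + 75 = 5625/0.027 + 75 ≈ 208408.3 mm ≈ 208.4 m.
Near limit Dn = s·(H − f)/(H + s − 2f) = 24800 × (208408.3 − 75) / (208408.3 + 24800 − 2 × 75) = 24800 × 208333.3 / 233058.3 ≈ 22169 mm ≈ 22.2 m.

22.2 m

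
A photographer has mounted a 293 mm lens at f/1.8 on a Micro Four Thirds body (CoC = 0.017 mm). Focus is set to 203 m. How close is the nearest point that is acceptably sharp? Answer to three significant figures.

Hyperfocal distance H = f²/(N·c) + f = 293²/(1.8 × 0.017) + 293 = 85849/0.0306 + 293 ≈ 2805815.9 mm ≈ 2806 m.
Near limit Dn = s·(H − f)/(H + s − 2f) = 203000 × (2805815.9 − 293) / (2805815.9 + 203000 − 2 × 293) = 203000 × 2805522.9 / 3008229.9 ≈ 189321 mm ≈ 189 m.

189 m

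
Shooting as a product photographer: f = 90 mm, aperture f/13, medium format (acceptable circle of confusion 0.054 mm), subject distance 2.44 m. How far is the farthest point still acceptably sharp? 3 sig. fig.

Hyperfocal distance H = f²/(N·c) + f = 90²/(13 × 0.054) + 90 = 8100/0.702 + 90 ≈ 11628.5 mm ≈ 11.63 m.
Far limit Df = s·(H − f)/(H − s) = 2440 × (11628.5 − 90) / (11628.5 − 2440) = 2440 × 11538.5 / 9188.5 ≈ 3064.0 mm ≈ 3.06 m.

3.06 m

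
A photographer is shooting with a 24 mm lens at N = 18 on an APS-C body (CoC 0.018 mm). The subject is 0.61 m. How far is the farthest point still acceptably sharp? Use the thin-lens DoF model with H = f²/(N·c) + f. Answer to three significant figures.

0.910 m

Hyperfocal distance H = f²/(N·c) + f = 24²/(18 × 0.018) + 24 = 576/0.324 + 24 ≈ 1801.8 mm ≈ 1.802 m.
Far limit Df = s·(H − f)/(H − s) = 610 × (1801.8 − 24) / (1801.8 − 610) = 610 × 1777.8 / 1191.8 ≈ 909.94 mm ≈ 0.910 m.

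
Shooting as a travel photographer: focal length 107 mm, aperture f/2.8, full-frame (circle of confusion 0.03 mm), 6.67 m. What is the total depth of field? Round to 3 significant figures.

Hyperfocal distance H = f²/(N·c) + f = 107²/(2.8 × 0.03) + 107 = 11449/0.084 + 107 ≈ 136404.6 mm ≈ 136.4 m.
Near limit Dn = s·(H − f)/(H + s − 2f) = 6670 × (136404.6 − 107) / (136404.6 + 6670 − 2 × 107) = 6670 × 136297.6 / 142860.6 ≈ 6363.58 mm.
Far limit Df = s·(H − f)/(H − s) = 6670 × (136404.6 − 107) / (136404.6 − 6670) = 6670 × 136297.6 / 129734.6 ≈ 7007.42 mm.
Depth of field = Df − Dn = 7007.42 − 6363.58 ≈ 643.84 mm ≈ 0.644 m.

0.644 m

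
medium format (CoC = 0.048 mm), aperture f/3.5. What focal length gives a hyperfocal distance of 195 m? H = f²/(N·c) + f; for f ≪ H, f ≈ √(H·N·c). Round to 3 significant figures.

From H = f²/(N·c) + f, with f ≪ H: f ≈ √(H·N·c) = √(195000 × 3.5 × 0.048) = √32760 ≈ 181.0 mm.
The +f correction barely moves this — solving exactly, f² + N·c·f − N·c·H = 0 ⇒ f = (−N·c + √((N·c)² + 4·N·c·H))/2 = (−0.168 + √131040)/2 ≈ 180.91 mm, so f ≈ 181 mm.

181 mm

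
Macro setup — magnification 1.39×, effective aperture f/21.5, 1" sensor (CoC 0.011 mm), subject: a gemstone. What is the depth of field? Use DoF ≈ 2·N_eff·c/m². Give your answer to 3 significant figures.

At magnification m, DoF ≈ 2·N_eff·c/m² = 2 × 21.5 × 0.011 / 1.39² = 0.473 / 1.932 ≈ 0.245 mm.

0.245 mm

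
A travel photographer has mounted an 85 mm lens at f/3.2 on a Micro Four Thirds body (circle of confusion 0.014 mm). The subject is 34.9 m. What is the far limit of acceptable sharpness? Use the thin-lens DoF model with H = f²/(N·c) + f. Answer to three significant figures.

Hyperfocal distance H = f²/(N·c) + f = 85²/(3.2 × 0.014) + 85 = 7225/0.0448 + 85 ≈ 161357.3 mm ≈ 161.4 m.
Far limit Df = s·(H − f)/(H − s) = 34900 × (161357.3 − 85) / (161357.3 − 34900) = 34900 × 161272.3 / 126457.3 ≈ 44508 mm ≈ 44.5 m.

44.5 m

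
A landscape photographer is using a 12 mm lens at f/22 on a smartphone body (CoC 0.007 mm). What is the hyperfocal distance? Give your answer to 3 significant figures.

0.947 m

Hyperfocal distance H = f²/(N·c) + f = 12²/(22 × 0.007) + 12 = 144/0.154 + 12 ≈ 947.1 mm ≈ 0.947 m.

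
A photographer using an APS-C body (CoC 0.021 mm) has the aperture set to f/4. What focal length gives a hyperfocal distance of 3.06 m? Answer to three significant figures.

16.0 mm

From H = f²/(N·c) + f, with f ≪ H: f ≈ √(H·N·c) = √(3060 × 4 × 0.021) = √257.04 ≈ 16.03 mm.
The +f correction barely moves this — solving exactly, f² + N·c·f − N·c·H = 0 ⇒ f = (−N·c + √((N·c)² + 4·N·c·H))/2 = (−0.084 + √1028.2)/2 ≈ 15.991 mm, so f ≈ 16.0 mm.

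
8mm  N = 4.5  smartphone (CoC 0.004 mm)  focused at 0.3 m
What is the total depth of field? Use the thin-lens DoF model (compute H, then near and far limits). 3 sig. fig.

Hyperfocal distance H = f²/(N·c) + f = 8²/(4.5 × 0.004) + 8 = 64/0.018 + 8 ≈ 3563.6 mm ≈ 3.564 m.
Near limit Dn = s·(H − f)/(H + s − 2f) = 300 × (3563.6 − 8) / (3563.6 + 300 − 2 × 8) = 300 × 3555.6 / 3847.6 ≈ 277.232 mm.
Far limit Df = s·(H − f)/(H − s) = 300 × (3563.6 − 8) / (3563.6 − 300) = 300 × 3555.6 / 3263.6 ≈ 326.842 mm.
Depth of field = Df − Dn = 326.842 − 277.232 ≈ 49.610 mm.

49.6 mm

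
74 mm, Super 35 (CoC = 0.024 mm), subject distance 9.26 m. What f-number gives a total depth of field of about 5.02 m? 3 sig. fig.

f/6.30

Write h = H − f = f²/(N·c). The thin-lens limits are Dn = s·h/(h + (s−f)) and Df = s·h/(h − (s−f)), so DoF = Df − Dn = 2·s·(s−f)·h / (h² − (s−f)²).
That is a quadratic in h: DoF·h² − 2·s·(s−f)·h − DoF·(s−f)² = 0 ⇒ h = (s−f)·(s + √(s² + DoF²)) / DoF = 9186 × (9260 + √(9260² + 5020²)) / 5020 = 9186 × (9260 + 10533.2) / 5020 ≈ 36219 mm.
Then N = f²/(c·h) = 74² / (0.024 × 36219) = 5476 / 869.26 ≈ 6.30.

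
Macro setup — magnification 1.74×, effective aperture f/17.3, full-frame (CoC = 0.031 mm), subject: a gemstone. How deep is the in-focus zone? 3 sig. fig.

At magnification m, DoF ≈ 2·N_eff·c/m² = 2 × 17.3 × 0.031 / 1.74² = 1.073 / 3.028 ≈ 0.354 mm.

0.354 mm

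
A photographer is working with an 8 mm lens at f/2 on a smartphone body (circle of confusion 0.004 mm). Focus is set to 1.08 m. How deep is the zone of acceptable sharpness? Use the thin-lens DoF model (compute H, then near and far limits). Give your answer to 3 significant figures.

295 mm

Hyperfocal distance H = f²/(N·c) + f = 8²/(2 × 0.004) + 8 = 64/0.008 + 8 ≈ 8008.0 mm ≈ 8.008 m.
Near limit Dn = s·(H − f)/(H + s − 2f) = 1080 × (8008.0 − 8) / (8008.0 + 1080 − 2 × 8) = 1080 × 8000.0 / 9072.0 ≈ 952.38 mm.
Far limit Df = s·(H − f)/(H − s) = 1080 × (8008.0 − 8) / (8008.0 − 1080) = 1080 × 8000.0 / 6928.0 ≈ 1247.11 mm.
Depth of field = Df − Dn = 1247.11 − 952.38 ≈ 294.73 mm.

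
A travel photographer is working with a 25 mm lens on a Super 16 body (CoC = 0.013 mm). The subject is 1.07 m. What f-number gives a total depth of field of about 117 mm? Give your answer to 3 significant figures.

f/2.51

Write h = H − f = f²/(N·c). The thin-lens limits are Dn = s·h/(h + (s−f)) and Df = s·h/(h − (s−f)), so DoF = Df − Dn = 2·s·(s−f)·h / (h² − (s−f)²).
That is a quadratic in h: DoF·h² − 2·s·(s−f)·h − DoF·(s−f)² = 0 ⇒ h = (s−f)·(s + √(s² + DoF²)) / DoF = 1045 × (1070 + √(1070² + 117²)) / 117 = 1045 × (1070 + 1076.38) / 117 ≈ 19171 mm.
Then N = f²/(c·h) = 25² / (0.013 × 19171) = 625 / 249.22 ≈ 2.51.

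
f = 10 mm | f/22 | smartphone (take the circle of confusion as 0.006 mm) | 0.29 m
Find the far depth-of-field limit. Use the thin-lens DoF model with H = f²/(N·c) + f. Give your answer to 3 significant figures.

Hyperfocal distance H = f²/(N·c) + f = 10²/(22 × 0.006) + 10 = 100/0.132 + 10 ≈ 767.6 mm ≈ 0.768 m.
Far limit Df = s·(H − f)/(H − s) = 290 × (767.6 − 10) / (767.6 − 290) = 290 × 757.6 / 477.6 ≈ 460.03 mm.

460 mm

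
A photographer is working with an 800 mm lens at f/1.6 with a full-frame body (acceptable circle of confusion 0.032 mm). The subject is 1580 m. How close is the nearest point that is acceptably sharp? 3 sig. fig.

Hyperfocal distance H = f²/(N·c) + f = 800²/(1.6 × 0.032) + 800 = 640000/0.0512 + 800 ≈ 12500800.0 mm ≈ 12501 m.
Near limit Dn = s·(H − f)/(H + s − 2f) = 1580000 × (12500800.0 − 800) / (12500800.0 + 1580000 − 2 × 800) = 1580000 × 12500000.0 / 14079200.0 ≈ 1402779 mm ≈ 1400 m.

1400 m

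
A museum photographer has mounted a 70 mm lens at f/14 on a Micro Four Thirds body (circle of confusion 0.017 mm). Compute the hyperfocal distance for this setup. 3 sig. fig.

20.7 m

Hyperfocal distance H = f²/(N·c) + f = 70²/(14 × 0.017) + 70 = 4900/0.238 + 70 ≈ 20658.2 mm ≈ 20.7 m.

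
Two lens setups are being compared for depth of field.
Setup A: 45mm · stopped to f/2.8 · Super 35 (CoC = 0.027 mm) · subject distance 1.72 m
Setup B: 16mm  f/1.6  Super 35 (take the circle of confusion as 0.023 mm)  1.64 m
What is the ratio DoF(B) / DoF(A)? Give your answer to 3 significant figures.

Setup A: H = 45²/(2.8×0.027) + 45 ≈ 26830.7 mm; DoF = Df − Dn = 1834.73 − 1618.77 ≈ 215.96 mm.
Setup B: H = 16²/(1.6×0.023) + 16 ≈ 6972.5 mm; DoF = Df − Dn = 2139.46 − 1329.60 ≈ 809.86 mm.
Ratio = 809.86 / 215.96 ≈ 3.75.

3.75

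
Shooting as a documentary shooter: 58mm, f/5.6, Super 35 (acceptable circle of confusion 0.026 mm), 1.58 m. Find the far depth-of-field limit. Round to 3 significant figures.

Hyperfocal distance H = f²/(N·c) + f = 58²/(5.6 × 0.026) + 58 = 3364/0.1456 + 58 ≈ 23162.4 mm ≈ 23.16 m.
Far limit Df = s·(H − f)/(H − s) = 1580 × (23162.4 − 58) / (23162.4 − 1580) = 1580 × 23104.4 / 21582.4 ≈ 1691.4 mm ≈ 1.69 m.

1.69 m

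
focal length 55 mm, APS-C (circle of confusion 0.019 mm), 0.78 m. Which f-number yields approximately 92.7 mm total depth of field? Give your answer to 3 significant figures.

Write h = H − f = f²/(N·c). The thin-lens limits are Dn = s·h/(h + (s−f)) and Df = s·h/(h − (s−f)), so DoF = Df − Dn = 2·s·(s−f)·h / (h² − (s−f)²).
That is a quadratic in h: DoF·h² − 2·s·(s−f)·h − DoF·(s−f)² = 0 ⇒ h = (s−f)·(s + √(s² + DoF²)) / DoF = 725 × (780 + √(780² + 92.7²)) / 92.7 = 725 × (780 + 785.489) / 92.7 ≈ 12244 mm.
Then N = f²/(c·h) = 55² / (0.019 × 12244) = 3025 / 232.63 ≈ 13.

f/13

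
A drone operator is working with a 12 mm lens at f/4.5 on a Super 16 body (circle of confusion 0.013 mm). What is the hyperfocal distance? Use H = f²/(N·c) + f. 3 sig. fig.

Hyperfocal distance H = f²/(N·c) + f = 12²/(4.5 × 0.013) + 12 = 144/0.0585 + 12 ≈ 2473.5 mm ≈ 2.47 m.

2.47 m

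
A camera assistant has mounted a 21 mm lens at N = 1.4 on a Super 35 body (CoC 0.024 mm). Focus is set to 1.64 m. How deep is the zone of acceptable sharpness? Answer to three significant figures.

411 mm

Hyperfocal distance H = f²/(N·c) + f = 21²/(1.4 × 0.024) + 21 = 441/0.0336 + 21 ≈ 13146.0 mm ≈ 13.15 m.
Near limit Dn = s·(H − f)/(H + s − 2f) = 1640 × (13146.0 − 21) / (13146.0 + 1640 − 2 × 21) = 1640 × 13125.0 / 14744.0 ≈ 1459.92 mm.
Far limit Df = s·(H − f)/(H − s) = 1640 × (13146.0 − 21) / (13146.0 − 1640) = 1640 × 13125.0 / 11506.0 ≈ 1870.76 mm.
Depth of field = Df − Dn = 1870.76 − 1459.92 ≈ 410.84 mm.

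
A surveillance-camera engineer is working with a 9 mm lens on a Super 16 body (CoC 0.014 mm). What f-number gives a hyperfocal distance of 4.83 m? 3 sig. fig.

Rearrange H = f²/(N·c) + f for N: N = f² / ((H − f)·c).
N = 9² / ((4830 − 9) × 0.014) = 81 / 67.49 ≈ 1.20.

f/1.20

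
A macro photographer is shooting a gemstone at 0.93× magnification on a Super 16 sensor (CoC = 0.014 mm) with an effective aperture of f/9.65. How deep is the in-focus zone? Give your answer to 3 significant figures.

0.312 mm

At magnification m, DoF ≈ 2·N_eff·c/m² = 2 × 9.65 × 0.014 / 0.93² = 0.2702 / 0.8649 ≈ 0.312 mm.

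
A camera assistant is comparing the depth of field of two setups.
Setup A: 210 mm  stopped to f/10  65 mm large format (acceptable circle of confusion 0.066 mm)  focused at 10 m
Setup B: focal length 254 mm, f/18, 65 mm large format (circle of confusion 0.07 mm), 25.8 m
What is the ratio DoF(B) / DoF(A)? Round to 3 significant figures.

11.4

Setup A: H = 210²/(10×0.066) + 210 ≈ 67028.2 mm; DoF = Df − Dn = 11716.7 − 8722.1 ≈ 2994.6 mm.
Setup B: H = 254²/(18×0.07) + 254 ≈ 51457.2 mm; DoF = Df − Dn = 51488 − 17212 ≈ 34276 mm.
Ratio = 34276 / 2994.6 ≈ 11.4.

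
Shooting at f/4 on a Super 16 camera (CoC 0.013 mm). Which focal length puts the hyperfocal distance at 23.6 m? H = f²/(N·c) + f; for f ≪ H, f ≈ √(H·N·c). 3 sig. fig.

35.0 mm

From H = f²/(N·c) + f, with f ≪ H: f ≈ √(H·N·c) = √(23600 × 4 × 0.013) = √1227.2 ≈ 35.03 mm.
The +f correction barely moves this — solving exactly, f² + N·c·f − N·c·H = 0 ⇒ f = (−N·c + √((N·c)² + 4·N·c·H))/2 = (−0.052 + √4908.8)/2 ≈ 35.005 mm, so f ≈ 35.0 mm.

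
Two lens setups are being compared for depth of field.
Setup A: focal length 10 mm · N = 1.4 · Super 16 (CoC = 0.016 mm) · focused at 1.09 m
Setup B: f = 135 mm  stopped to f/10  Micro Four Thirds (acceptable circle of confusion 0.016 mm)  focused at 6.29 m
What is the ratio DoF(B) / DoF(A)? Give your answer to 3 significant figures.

Setup A: H = 10²/(1.4×0.016) + 10 ≈ 4474.3 mm; DoF = Df − Dn = 1437.84 − 877.67 ≈ 560.17 mm.
Setup B: H = 135²/(10×0.016) + 135 ≈ 114041.2 mm; DoF = Df − Dn = 6649.30 − 5967.54 ≈ 681.76 mm.
Ratio = 681.76 / 560.17 ≈ 1.22.

1.22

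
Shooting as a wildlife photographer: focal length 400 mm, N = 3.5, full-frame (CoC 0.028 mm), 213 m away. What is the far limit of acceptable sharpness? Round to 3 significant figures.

245 m

Hyperfocal distance H = f²/(N·c) + f = 400²/(3.5 × 0.028) + 400 = 160000/0.098 + 400 ≈ 1633053.1 mm ≈ 1633 m.
Far limit Df = s·(H − f)/(H − s) = 213000 × (1633053.1 − 400) / (1633053.1 − 213000) = 213000 × 1632653.1 / 1420053.1 ≈ 244889 mm ≈ 245 m.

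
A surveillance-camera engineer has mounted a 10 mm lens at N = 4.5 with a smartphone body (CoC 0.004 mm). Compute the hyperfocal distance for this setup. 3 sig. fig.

5.57 m

Hyperfocal distance H = f²/(N·c) + f = 10²/(4.5 × 0.004) + 10 = 100/0.018 + 10 ≈ 5565.6 mm ≈ 5.57 m.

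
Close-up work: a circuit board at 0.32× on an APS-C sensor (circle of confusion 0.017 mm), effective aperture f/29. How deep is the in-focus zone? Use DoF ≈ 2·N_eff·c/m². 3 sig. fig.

At magnification m, DoF ≈ 2·N_eff·c/m² = 2 × 29 × 0.017 / 0.32² = 0.986 / 0.1024 ≈ 9.63 mm.

9.63 mm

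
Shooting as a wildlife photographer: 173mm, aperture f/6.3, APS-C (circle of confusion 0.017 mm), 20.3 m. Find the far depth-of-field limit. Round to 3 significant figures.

21.9 m

Hyperfocal distance H = f²/(N·c) + f = 173²/(6.3 × 0.017) + 173 = 29929/0.1071 + 173 ≈ 279622.1 mm ≈ 279.6 m.
Far limit Df = s·(H − f)/(H − s) = 20300 × (279622.1 − 173) / (279622.1 − 20300) = 20300 × 279449.1 / 259322.1 ≈ 21876 mm ≈ 21.9 m.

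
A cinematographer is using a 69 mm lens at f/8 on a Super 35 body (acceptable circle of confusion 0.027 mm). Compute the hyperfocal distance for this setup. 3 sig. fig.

22.1 m

Hyperfocal distance H = f²/(N·c) + f = 69²/(8 × 0.027) + 69 = 4761/0.216 + 69 ≈ 22110.7 mm ≈ 22.1 m.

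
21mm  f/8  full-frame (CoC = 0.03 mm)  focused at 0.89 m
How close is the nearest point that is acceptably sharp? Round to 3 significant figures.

0.604 m

Hyperfocal distance H = f²/(N·c) + f = 21²/(8 × 0.03) + 21 = 441/0.24 + 21 ≈ 1858.5 mm ≈ 1.859 m.
Near limit Dn = s·(H − f)/(H + s − 2f) = 890 × (1858.5 − 21) / (1858.5 + 890 − 2 × 21) = 890 × 1837.5 / 2706.5 ≈ 604.24 mm ≈ 0.604 m.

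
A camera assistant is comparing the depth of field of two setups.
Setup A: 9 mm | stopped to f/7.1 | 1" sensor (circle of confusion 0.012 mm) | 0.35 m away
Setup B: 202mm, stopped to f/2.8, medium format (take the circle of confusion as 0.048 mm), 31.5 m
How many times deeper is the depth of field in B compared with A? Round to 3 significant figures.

Setup A: H = 9²/(7.1×0.012) + 9 ≈ 959.7 mm; DoF = Df − Dn = 545.75 − 257.60 ≈ 288.15 mm.
Setup B: H = 202²/(2.8×0.048) + 202 ≈ 303803.2 mm; DoF = Df − Dn = 35120.5 − 28556.2 ≈ 6564.3 mm.
Ratio = 6564.3 / 288.15 ≈ 22.8.

22.8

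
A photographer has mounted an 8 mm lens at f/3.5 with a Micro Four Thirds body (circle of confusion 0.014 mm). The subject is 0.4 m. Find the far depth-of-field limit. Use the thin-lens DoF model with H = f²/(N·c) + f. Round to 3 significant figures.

Hyperfocal distance H = f²/(N·c) + f = 8²/(3.5 × 0.014) + 8 = 64/0.049 + 8 ≈ 1314.1 mm ≈ 1.314 m.
Far limit Df = s·(H − f)/(H − s) = 400 × (1314.1 − 8) / (1314.1 − 400) = 400 × 1306.1 / 914.1 ≈ 571.53 mm ≈ 0.572 m.

0.572 m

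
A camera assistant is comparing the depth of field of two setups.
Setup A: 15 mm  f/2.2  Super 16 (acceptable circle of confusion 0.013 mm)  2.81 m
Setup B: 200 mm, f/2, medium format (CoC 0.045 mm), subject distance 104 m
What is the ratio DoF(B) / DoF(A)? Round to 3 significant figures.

Setup A: H = 15²/(2.2×0.013) + 15 ≈ 7882.1 mm; DoF = Df − Dn = 4358.5 − 2073.4 ≈ 2285.1 mm.
Setup B: H = 200²/(2×0.045) + 200 ≈ 444644.4 mm; DoF = Df − Dn = 135691 − 84310 ≈ 51381 mm.
Ratio = 51381 / 2285.1 ≈ 22.5.

22.5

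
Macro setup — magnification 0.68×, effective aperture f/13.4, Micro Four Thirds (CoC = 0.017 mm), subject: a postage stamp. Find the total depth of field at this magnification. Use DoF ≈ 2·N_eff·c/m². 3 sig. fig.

At magnification m, DoF ≈ 2·N_eff·c/m² = 2 × 13.4 × 0.017 / 0.68² = 0.4556 / 0.4624 ≈ 0.985 mm.

0.985 mm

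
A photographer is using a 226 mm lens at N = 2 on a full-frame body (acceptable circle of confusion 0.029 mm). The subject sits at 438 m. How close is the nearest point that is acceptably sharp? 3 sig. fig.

293 m

Hyperfocal distance H = f²/(N·c) + f = 226²/(2 × 0.029) + 226 = 51076/0.058 + 226 ≈ 880846.7 mm ≈ 880.8 m.
Near limit Dn = s·(H − f)/(H + s − 2f) = 438000 × (880846.7 − 226) / (880846.7 + 438000 − 2 × 226) = 438000 × 880620.7 / 1318394.7 ≈ 292562 mm ≈ 293 m.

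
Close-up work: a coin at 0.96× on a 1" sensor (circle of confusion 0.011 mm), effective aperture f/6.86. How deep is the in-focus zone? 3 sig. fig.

At magnification m, DoF ≈ 2·N_eff·c/m² = 2 × 6.86 × 0.011 / 0.96² = 0.1509 / 0.9216 ≈ 0.164 mm.

0.164 mm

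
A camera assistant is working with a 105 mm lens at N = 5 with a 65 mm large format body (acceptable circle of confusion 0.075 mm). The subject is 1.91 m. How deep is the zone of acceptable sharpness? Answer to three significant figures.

Hyperfocal distance H = f²/(N·c) + f = 105²/(5 × 0.075) + 105 = 11025/0.375 + 105 ≈ 29505.0 mm ≈ 29.50 m.
Near limit Dn = s·(H − f)/(H + s − 2f) = 1910 × (29505.0 − 105) / (29505.0 + 1910 − 2 × 105) = 1910 × 29400.0 / 31205.0 ≈ 1799.52 mm.
Far limit Df = s·(H − f)/(H − s) = 1910 × (29505.0 − 105) / (29505.0 − 1910) = 1910 × 29400.0 / 27595.0 ≈ 2034.93 mm.
Depth of field = Df − Dn = 2034.93 − 1799.52 ≈ 235.41 mm.

235 mm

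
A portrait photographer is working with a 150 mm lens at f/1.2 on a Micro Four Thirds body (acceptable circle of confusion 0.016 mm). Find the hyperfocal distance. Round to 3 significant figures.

1170 m

Hyperfocal distance H = f²/(N·c) + f = 150²/(1.2 × 0.016) + 150 = 22500/0.0192 + 150 ≈ 1172025.0 mm ≈ 1170 m.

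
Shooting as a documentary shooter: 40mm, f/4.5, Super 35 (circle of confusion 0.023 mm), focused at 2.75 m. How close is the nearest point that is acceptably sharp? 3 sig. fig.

Hyperfocal distance H = f²/(N·c) + f = 40²/(4.5 × 0.023) + 40 = 1600/0.1035 + 40 ≈ 15498.9 mm ≈ 15.50 m.
Near limit Dn = s·(H − f)/(H + s − 2f) = 2750 × (15498.9 − 40) / (15498.9 + 2750 − 2 × 40) = 2750 × 15458.9 / 18168.9 ≈ 2339.8 mm ≈ 2.34 m.

2.34 m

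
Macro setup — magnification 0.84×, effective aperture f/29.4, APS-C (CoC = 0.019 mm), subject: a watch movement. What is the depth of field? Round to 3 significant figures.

At magnification m, DoF ≈ 2·N_eff·c/m² = 2 × 29.4 × 0.019 / 0.84² = 1.117 / 0.7056 ≈ 1.58 mm.

1.58 mm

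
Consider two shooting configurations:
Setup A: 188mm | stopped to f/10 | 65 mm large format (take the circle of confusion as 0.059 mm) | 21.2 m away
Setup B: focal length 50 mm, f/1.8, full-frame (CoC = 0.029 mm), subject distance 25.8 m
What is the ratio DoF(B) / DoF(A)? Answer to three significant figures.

Setup A: H = 188²/(10×0.059) + 188 ≈ 60093.1 mm; DoF = Df − Dn = 32653 − 15695 ≈ 16958 mm.
Setup B: H = 50²/(1.8×0.029) + 50 ≈ 47942.7 mm; DoF = Df − Dn = 55803 − 16779 ≈ 39024 mm.
Ratio = 39024 / 16958 ≈ 2.30.

2.30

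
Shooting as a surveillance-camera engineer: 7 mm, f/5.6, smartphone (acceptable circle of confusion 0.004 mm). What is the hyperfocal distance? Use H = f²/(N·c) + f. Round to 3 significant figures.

2.19 m

Hyperfocal distance H = f²/(N·c) + f = 7²/(5.6 × 0.004) + 7 = 49/0.0224 + 7 ≈ 2194.5 mm ≈ 2.19 m.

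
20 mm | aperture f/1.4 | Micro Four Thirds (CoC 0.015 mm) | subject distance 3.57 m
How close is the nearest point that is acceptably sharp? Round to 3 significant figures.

3.01 m

Hyperfocal distance H = f²/(N·c) + f = 20²/(1.4 × 0.015) + 20 = 400/0.021 + 20 ≈ 19067.6 mm ≈ 19.07 m.
Near limit Dn = s·(H − f)/(H + s − 2f) = 3570 × (19067.6 − 20) / (19067.6 + 3570 − 2 × 20) = 3570 × 19047.6 / 22597.6 ≈ 3009.2 mm ≈ 3.01 m.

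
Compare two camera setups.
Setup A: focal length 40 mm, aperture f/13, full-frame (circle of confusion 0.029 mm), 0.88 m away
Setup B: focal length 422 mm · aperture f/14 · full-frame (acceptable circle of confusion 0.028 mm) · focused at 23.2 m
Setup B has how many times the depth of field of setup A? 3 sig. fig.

Setup A: H = 40²/(13×0.029) + 40 ≈ 4284.0 mm; DoF = Df − Dn = 1097.15 − 734.60 ≈ 362.55 mm.
Setup B: H = 422²/(14×0.028) + 422 ≈ 454717.9 mm; DoF = Df − Dn = 24424.6 − 22092.3 ≈ 2332.3 mm.
Ratio = 2332.3 / 362.55 ≈ 6.43.

6.43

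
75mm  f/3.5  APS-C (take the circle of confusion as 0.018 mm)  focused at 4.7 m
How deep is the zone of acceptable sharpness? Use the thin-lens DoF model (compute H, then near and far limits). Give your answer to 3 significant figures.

488 mm

Hyperfocal distance H = f²/(N·c) + f = 75²/(3.5 × 0.018) + 75 = 5625/0.063 + 75 ≈ 89360.7 mm ≈ 89.36 m.
Near limit Dn = s·(H − f)/(H + s − 2f) = 4700 × (89360.7 − 75) / (89360.7 + 4700 − 2 × 75) = 4700 × 89285.7 / 93910.7 ≈ 4468.53 mm.
Far limit Df = s·(H − f)/(H − s) = 4700 × (89360.7 − 75) / (89360.7 − 4700) = 4700 × 89285.7 / 84660.7 ≈ 4956.76 mm.
Depth of field = Df − Dn = 4956.76 − 4468.53 ≈ 488.23 mm.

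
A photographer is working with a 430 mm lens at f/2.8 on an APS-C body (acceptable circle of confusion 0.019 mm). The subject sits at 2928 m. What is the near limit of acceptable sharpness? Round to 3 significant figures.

Hyperfocal distance H = f²/(N·c) + f = 430²/(2.8 × 0.019) + 430 = 184900/0.0532 + 430 ≈ 3475993.9 mm ≈ 3476 m.
Near limit Dn = s·(H − f)/(H + s − 2f) = 2928000 × (3475993.9 − 430) / (3475993.9 + 2928000 − 2 × 430) = 2928000 × 3475563.9 / 6403133.9 ≈ 1589292 mm ≈ 1590 m.

1590 m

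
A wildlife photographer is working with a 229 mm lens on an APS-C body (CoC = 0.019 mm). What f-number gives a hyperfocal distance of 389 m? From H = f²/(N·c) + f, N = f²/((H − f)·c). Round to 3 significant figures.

Rearrange H = f²/(N·c) + f for N: N = f² / ((H − f)·c).
N = 229² / ((389000 − 229) × 0.019) = 52441 / 7387 ≈ 7.10.

f/7.10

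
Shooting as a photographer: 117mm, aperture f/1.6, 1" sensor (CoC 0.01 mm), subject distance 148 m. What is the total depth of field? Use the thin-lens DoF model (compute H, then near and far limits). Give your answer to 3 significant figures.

52.7 m

Hyperfocal distance H = f²/(N·c) + f = 117²/(1.6 × 0.01) + 117 = 13689/0.016 + 117 ≈ 855679.5 mm ≈ 855.7 m.
Near limit Dn = s·(H − f)/(H + s − 2f) = 148000 × (855679.5 − 117) / (855679.5 + 148000 − 2 × 117) = 148000 × 855562.5 / 1003445.5 ≈ 126188 mm.
Far limit Df = s·(H − f)/(H − s) = 148000 × (855679.5 − 117) / (855679.5 − 148000) = 148000 × 855562.5 / 707679.5 ≈ 178927 mm.
Depth of field = Df − Dn = 178927 − 126188 ≈ 52739 mm ≈ 52.7 m.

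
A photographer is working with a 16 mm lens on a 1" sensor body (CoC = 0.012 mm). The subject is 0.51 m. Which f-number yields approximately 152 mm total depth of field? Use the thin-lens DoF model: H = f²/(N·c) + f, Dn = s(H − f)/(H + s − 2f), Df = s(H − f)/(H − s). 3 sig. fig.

Write h = H − f = f²/(N·c). The thin-lens limits are Dn = s·h/(h + (s−f)) and Df = s·h/(h − (s−f)), so DoF = Df − Dn = 2·s·(s−f)·h / (h² − (s−f)²).
That is a quadratic in h: DoF·h² − 2·s·(s−f)·h − DoF·(s−f)² = 0 ⇒ h = (s−f)·(s + √(s² + DoF²)) / DoF = 494 × (510 + √(510² + 152²)) / 152 = 494 × (510 + 532.169) / 152 ≈ 3387.0 mm.
Then N = f²/(c·h) = 16² / (0.012 × 3387.0) = 256 / 40.645 ≈ 6.30.

f/6.30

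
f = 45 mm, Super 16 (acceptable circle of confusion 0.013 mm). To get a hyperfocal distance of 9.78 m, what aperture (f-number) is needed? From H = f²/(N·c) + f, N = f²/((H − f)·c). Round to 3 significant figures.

Rearrange H = f²/(N·c) + f for N: N = f² / ((H − f)·c).
N = 45² / ((9780 − 45) × 0.013) = 2025 / 126.6 ≈ 16.

f/16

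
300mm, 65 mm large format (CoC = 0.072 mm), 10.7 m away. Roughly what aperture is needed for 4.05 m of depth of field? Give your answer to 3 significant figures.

f/22

Write h = H − f = f²/(N·c). The thin-lens limits are Dn = s·h/(h + (s−f)) and Df = s·h/(h − (s−f)), so DoF = Df − Dn = 2·s·(s−f)·h / (h² − (s−f)²).
That is a quadratic in h: DoF·h² − 2·s·(s−f)·h − DoF·(s−f)² = 0 ⇒ h = (s−f)·(s + √(s² + DoF²)) / DoF = 10400 × (10700 + √(10700² + 4050²)) / 4050 = 10400 × (10700 + 11440.8) / 4050 ≈ 56855 mm.
Then N = f²/(c·h) = 300² / (0.072 × 56855) = 90000 / 4093.6 ≈ 22.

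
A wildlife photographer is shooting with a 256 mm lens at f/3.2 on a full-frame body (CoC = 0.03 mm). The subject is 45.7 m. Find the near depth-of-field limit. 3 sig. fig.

42.8 m

Hyperfocal distance H = f²/(N·c) + f = 256²/(3.2 × 0.03) + 256 = 65536/0.096 + 256 ≈ 682922.7 mm ≈ 682.9 m.
Near limit Dn = s·(H − f)/(H + s − 2f) = 45700 × (682922.7 − 256) / (682922.7 + 45700 − 2 × 256) = 45700 × 682666.7 / 728110.7 ≈ 42848 mm ≈ 42.8 m.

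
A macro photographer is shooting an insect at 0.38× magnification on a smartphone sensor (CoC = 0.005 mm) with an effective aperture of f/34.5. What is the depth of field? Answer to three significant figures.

2.39 mm

At magnification m, DoF ≈ 2·N_eff·c/m² = 2 × 34.5 × 0.005 / 0.38² = 0.345 / 0.1444 ≈ 2.39 mm.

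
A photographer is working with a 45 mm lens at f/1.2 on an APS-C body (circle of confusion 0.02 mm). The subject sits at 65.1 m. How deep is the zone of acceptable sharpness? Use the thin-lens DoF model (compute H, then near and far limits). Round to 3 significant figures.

Hyperfocal distance H = f²/(N·c) + f = 45²/(1.2 × 0.02) + 45 = 2025/0.024 + 45 ≈ 84420.0 mm ≈ 84.42 m.
Near limit Dn = s·(H − f)/(H + s − 2f) = 65100 × (84420.0 − 45) / (84420.0 + 65100 − 2 × 45) = 65100 × 84375.0 / 149430.0 ≈ 36758 mm.
Far limit Df = s·(H − f)/(H − s) = 65100 × (84420.0 − 45) / (84420.0 − 65100) = 65100 × 84375.0 / 19320.0 ≈ 284307 mm.
Depth of field = Df − Dn = 284307 − 36758 ≈ 247549 mm ≈ 248 m.

248 m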